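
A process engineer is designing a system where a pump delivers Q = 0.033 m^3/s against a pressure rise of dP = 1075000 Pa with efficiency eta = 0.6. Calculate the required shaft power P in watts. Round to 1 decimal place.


P = Q * dP / eta
P = 0.033 * 1075000 / 0.6
P = 35475.0 / 0.6
P = 59125.0 W


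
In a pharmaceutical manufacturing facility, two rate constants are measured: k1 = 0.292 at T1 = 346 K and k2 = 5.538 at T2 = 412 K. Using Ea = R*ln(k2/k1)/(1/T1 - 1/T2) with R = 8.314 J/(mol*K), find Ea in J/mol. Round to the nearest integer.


Ea = R * ln(k2/k1) / (1/T1 - 1/T2)
ln(k2/k1) = ln(5.538/0.292) = 2.9426349
1/T1 - 1/T2 = 1/346 - 1/412 = 0.000462988944
Ea = 8.314 * 2.9426349 / 0.000462988944
Ea = 52842 J/mol


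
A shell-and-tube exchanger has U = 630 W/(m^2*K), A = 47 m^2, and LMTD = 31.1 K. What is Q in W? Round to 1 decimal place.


Q = U * A * LMTD
Q = 630 * 47 * 31.1
Q = 920871.0 W


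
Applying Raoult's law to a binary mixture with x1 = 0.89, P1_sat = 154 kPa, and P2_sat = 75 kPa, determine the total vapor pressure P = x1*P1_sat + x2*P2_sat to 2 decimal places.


P = x1*P1_sat + x2*P2_sat
x2 = 1 - x1 = 1 - 0.89 = 0.11
P = 0.89*154 + 0.11*75
P = 137.06 + 8.25
P = 145.31 kPa


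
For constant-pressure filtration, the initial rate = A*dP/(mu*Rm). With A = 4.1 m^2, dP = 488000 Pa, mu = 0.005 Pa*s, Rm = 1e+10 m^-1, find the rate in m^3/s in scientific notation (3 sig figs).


rate = A * dP / (mu * Rm)
rate = 4.1 * 488000 / (0.005 * 1e+10)
rate = 2000800.0 / 5.000e+07
rate = 4.00e-02 m^3/s


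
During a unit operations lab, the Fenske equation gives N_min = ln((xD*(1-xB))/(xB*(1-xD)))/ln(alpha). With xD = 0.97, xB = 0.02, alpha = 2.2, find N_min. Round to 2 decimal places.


N_min = ln((xD*(1-xB))/(xB*(1-xD))) / ln(alpha)
Numerator inside ln: 0.9506 / 0.0006 = 1584.333333
ln(1584.333333) = 7.367919
ln(alpha) = ln(2.2) = 0.788457
N_min = 7.367919 / 0.788457 = 9.34


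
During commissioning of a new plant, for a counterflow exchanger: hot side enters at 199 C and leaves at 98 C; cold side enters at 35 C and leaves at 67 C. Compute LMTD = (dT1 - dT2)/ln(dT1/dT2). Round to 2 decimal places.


dT1 = Th_in - Tc_out = 199 - 67 = 132
dT2 = Th_out - Tc_in = 98 - 35 = 63
LMTD = (dT1 - dT2) / ln(dT1/dT2)
LMTD = (132 - 63) / ln(132/63)
LMTD = 93.29 K


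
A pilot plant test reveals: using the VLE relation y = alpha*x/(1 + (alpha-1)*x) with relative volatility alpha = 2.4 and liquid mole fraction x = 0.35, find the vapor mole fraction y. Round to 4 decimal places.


y = alpha*x / (1 + (alpha-1)*x)
y = 2.4*0.35 / (1 + (2.4-1)*0.35)
y = 0.84 / (1 + 0.49)
y = 0.84 / 1.49
y = 0.5638


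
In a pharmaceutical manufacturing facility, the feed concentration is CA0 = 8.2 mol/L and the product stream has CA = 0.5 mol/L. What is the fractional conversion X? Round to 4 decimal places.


X = (CA0 - CA) / CA0
X = (8.2 - 0.5) / 8.2
X = 7.7 / 8.2
X = 0.9390


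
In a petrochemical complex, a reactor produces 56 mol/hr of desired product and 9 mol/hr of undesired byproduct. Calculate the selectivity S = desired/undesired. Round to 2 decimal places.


S = desired product rate / undesired product rate
S = 56 / 9
S = 6.22


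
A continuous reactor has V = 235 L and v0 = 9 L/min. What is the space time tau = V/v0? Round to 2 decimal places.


tau = V / v0
tau = 235 / 9
tau = 26.11 min


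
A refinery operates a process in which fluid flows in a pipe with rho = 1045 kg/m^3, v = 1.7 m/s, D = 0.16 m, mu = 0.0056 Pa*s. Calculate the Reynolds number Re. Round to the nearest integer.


Re = rho * v * D / mu
Re = 1045 * 1.7 * 0.16 / 0.0056
Re = 284.24 / 0.0056
Re = 50757


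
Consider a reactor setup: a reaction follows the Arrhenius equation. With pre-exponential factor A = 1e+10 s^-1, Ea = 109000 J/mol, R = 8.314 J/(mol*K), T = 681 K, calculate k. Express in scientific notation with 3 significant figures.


k = A * exp(-Ea/(R*T))
k = 1e+10 * exp(-109000 / (8.314 * 681))
k = 1e+10 * exp(-19.251712)
k = 4.36e+01


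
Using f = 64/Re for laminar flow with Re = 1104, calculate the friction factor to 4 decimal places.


f = 64 / Re
f = 64 / 1104
f = 0.0580


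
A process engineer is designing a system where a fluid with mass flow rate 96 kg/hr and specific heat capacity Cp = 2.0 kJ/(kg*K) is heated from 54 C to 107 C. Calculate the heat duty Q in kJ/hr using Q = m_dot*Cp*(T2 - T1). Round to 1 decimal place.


Q = m_dot * Cp * (T2 - T1)
Q = 96 * 2.0 * (107 - 54)
Q = 96 * 2.0 * 53
Q = 10176.0 kJ/hr


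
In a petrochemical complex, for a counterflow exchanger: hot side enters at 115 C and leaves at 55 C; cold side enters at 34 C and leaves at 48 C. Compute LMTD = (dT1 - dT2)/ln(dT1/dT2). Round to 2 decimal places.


dT1 = Th_in - Tc_out = 115 - 48 = 67
dT2 = Th_out - Tc_in = 55 - 34 = 21
LMTD = (dT1 - dT2) / ln(dT1/dT2)
LMTD = (67 - 21) / ln(67/21)
LMTD = 39.65 K


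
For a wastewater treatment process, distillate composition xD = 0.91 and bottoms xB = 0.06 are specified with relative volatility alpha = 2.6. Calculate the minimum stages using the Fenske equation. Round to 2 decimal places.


N_min = ln((xD*(1-xB))/(xB*(1-xD))) / ln(alpha)
Numerator inside ln: 0.8554 / 0.0054 = 158.407407
ln(158.407407) = 5.06517
ln(alpha) = ln(2.6) = 0.955511
N_min = 5.06517 / 0.955511 = 5.30


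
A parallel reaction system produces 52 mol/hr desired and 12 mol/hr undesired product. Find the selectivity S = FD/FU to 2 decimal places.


S = desired product rate / undesired product rate
S = 52 / 12
S = 4.33


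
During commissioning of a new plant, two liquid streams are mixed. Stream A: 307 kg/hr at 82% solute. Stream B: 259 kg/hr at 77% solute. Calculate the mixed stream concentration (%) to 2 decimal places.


Mass balance on solute: F1*x1 + F2*x2 = F3*x3
F3 = F1 + F2 = 307 + 259 = 566 kg/hr
x3 = (F1*x1 + F2*x2)/F3
x3 = (307*0.82 + 259*0.77) / 566
x3 = 79.71%


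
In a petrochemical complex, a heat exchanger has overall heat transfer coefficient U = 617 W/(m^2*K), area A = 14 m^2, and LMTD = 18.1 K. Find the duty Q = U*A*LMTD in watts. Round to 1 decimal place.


Q = U * A * LMTD
Q = 617 * 14 * 18.1
Q = 156347.8 W


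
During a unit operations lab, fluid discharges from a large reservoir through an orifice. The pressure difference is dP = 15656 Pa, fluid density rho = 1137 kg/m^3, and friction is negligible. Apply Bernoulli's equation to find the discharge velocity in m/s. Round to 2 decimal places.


v = sqrt(2*dP/rho)
v = sqrt(2*15656/1137)
v = sqrt(27.539138)
v = 5.25 m/s


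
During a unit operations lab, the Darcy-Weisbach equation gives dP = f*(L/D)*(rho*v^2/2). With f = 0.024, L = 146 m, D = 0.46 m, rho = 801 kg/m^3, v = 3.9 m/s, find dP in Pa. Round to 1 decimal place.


dP = f * (L/D) * (rho*v^2/2)
dP = 0.024 * (146/0.46) * (801*3.9^2/2)
L/D = 317.39130435
rho*v^2/2 = 801*15.21/2 = 6091.605
dP = 0.024 * 317.39130435 * 6091.605
dP = 46402.1 Pa


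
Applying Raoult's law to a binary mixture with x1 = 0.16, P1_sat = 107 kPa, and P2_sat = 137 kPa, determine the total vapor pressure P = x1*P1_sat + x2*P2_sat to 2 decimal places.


P = x1*P1_sat + x2*P2_sat
x2 = 1 - x1 = 1 - 0.16 = 0.84
P = 0.16*107 + 0.84*137
P = 17.12 + 115.08
P = 132.20 kPa


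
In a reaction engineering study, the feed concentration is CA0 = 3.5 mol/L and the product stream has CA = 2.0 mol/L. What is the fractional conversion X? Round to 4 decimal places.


X = (CA0 - CA) / CA0
X = (3.5 - 2.0) / 3.5
X = 1.5 / 3.5
X = 0.4286


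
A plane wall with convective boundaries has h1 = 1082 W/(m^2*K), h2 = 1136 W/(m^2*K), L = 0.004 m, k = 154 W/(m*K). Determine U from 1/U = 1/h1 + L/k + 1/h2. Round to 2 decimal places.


1/U = 1/h1 + L/k + 1/h2
1/U = 1/1082 + 0.004/154 + 1/1136
1/U = 0.0009242144 + 2.5974e-05 + 0.0008802817
1/U = 0.0018304701
U = 546.31 W/(m^2*K)


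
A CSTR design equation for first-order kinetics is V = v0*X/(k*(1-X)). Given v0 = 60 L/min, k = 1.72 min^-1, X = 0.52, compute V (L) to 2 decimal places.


V = v0 * X / (k * (1 - X))
V = 60 * 0.52 / (1.72 * (1 - 0.52))
V = 31.2 / (1.72 * 0.48)
V = 31.2 / 0.8256
V = 37.79 L


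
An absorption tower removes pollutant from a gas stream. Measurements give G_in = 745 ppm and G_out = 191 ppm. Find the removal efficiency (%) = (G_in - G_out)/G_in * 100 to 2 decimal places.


Efficiency = (G_in - G_out) / G_in * 100%
Efficiency = (745 - 191) / 745 * 100
Efficiency = 554 / 745 * 100
Efficiency = 74.36%


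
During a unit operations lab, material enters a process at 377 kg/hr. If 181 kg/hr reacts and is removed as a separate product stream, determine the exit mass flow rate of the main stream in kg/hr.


Steady-state mass balance on the main outlet: F_out = F_in - F_removed
F_out = 377 - 181
F_out = 196 kg/hr


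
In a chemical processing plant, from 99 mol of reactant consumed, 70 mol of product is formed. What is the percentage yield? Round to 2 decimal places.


Yield = (moles product / moles consumed) * 100%
Yield = (70 / 99) * 100
Yield = 0.7071 * 100
Yield = 70.71%


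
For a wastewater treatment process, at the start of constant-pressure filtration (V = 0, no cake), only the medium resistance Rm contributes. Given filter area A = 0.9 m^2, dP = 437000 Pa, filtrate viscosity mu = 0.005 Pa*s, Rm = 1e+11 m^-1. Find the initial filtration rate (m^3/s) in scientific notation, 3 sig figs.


rate = A * dP / (mu * Rm)
rate = 0.9 * 437000 / (0.005 * 1e+11)
rate = 393300.0 / 5.000e+08
rate = 7.87e-04 m^3/s


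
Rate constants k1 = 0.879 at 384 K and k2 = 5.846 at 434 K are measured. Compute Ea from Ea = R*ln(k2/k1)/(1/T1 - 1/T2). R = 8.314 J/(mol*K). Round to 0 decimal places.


Ea = R * ln(k2/k1) / (1/T1 - 1/T2)
ln(k2/k1) = ln(5.846/0.879) = 1.894728
1/T1 - 1/T2 = 1/384 - 1/434 = 0.000300019201
Ea = 8.314 * 1.894728 / 0.000300019201
Ea = 52506 J/mol


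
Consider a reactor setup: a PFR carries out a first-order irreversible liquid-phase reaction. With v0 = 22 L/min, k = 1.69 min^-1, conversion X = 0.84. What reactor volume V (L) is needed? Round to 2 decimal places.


V = (v0/k) * ln(1/(1-X))
V = (22/1.69) * ln(1/(1-0.84))
V = 13.017751 * ln(6.25)
V = 13.017751 * 1.832581
V = 23.86 L


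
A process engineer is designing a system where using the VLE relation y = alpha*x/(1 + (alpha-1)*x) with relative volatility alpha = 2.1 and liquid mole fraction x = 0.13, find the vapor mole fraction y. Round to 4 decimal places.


y = alpha*x / (1 + (alpha-1)*x)
y = 2.1*0.13 / (1 + (2.1-1)*0.13)
y = 0.273 / (1 + 0.143)
y = 0.273 / 1.143
y = 0.2388


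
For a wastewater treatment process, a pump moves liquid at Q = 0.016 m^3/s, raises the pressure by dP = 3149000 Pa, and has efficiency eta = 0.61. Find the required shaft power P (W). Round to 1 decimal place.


P = Q * dP / eta
P = 0.016 * 3149000 / 0.61
P = 50384.0 / 0.61
P = 82596.7 W


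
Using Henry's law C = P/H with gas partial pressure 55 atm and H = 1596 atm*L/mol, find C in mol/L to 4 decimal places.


C = P / H
C = 55 / 1596
C = 0.0345 mol/L


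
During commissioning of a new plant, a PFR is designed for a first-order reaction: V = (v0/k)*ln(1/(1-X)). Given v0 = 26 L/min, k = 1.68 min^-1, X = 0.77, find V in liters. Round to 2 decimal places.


V = (v0/k) * ln(1/(1-X))
V = (26/1.68) * ln(1/(1-0.77))
V = 15.47619 * ln(4.347826)
V = 15.47619 * 1.469676
V = 22.74 L


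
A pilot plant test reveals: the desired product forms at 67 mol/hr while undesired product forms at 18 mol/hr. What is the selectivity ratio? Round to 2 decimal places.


S = desired product rate / undesired product rate
S = 67 / 18
S = 3.72


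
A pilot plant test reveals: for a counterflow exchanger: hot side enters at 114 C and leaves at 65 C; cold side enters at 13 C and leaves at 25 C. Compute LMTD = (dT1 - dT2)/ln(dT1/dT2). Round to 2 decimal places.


dT1 = Th_in - Tc_out = 114 - 25 = 89
dT2 = Th_out - Tc_in = 65 - 13 = 52
LMTD = (dT1 - dT2) / ln(dT1/dT2)
LMTD = (89 - 52) / ln(89/52)
LMTD = 68.85 K


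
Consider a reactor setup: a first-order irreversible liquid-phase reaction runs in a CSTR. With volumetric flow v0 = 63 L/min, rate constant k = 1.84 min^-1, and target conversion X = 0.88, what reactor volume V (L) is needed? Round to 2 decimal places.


V = v0 * X / (k * (1 - X))
V = 63 * 0.88 / (1.84 * (1 - 0.88))
V = 55.44 / (1.84 * 0.12)
V = 55.44 / 0.2208
V = 251.09 L


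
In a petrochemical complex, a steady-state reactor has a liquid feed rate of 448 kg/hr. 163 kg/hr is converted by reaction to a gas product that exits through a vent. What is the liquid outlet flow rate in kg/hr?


Steady-state mass balance on the main outlet: F_out = F_in - F_removed
F_out = 448 - 163
F_out = 285 kg/hr


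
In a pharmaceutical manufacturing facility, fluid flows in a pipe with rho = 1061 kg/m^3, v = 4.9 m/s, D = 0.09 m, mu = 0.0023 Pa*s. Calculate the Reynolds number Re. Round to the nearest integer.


Re = rho * v * D / mu
Re = 1061 * 4.9 * 0.09 / 0.0023
Re = 467.901 / 0.0023
Re = 203435


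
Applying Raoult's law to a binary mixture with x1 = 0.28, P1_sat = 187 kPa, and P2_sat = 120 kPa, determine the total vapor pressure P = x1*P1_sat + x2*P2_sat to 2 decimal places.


P = x1*P1_sat + x2*P2_sat
x2 = 1 - x1 = 1 - 0.28 = 0.72
P = 0.28*187 + 0.72*120
P = 52.36 + 86.4
P = 138.76 kPa


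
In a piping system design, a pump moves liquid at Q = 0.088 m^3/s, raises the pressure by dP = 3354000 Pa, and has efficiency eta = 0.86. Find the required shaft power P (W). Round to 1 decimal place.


P = Q * dP / eta
P = 0.088 * 3354000 / 0.86
P = 295152.0 / 0.86
P = 343200.0 W


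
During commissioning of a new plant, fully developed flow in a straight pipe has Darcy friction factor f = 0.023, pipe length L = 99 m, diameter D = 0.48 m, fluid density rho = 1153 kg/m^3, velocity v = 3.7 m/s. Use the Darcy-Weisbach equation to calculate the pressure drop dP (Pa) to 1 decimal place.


dP = f * (L/D) * (rho*v^2/2)
dP = 0.023 * (99/0.48) * (1153*3.7^2/2)
L/D = 206.25
rho*v^2/2 = 1153*13.69/2 = 7892.285
dP = 0.023 * 206.25 * 7892.285
dP = 37439.0 Pa


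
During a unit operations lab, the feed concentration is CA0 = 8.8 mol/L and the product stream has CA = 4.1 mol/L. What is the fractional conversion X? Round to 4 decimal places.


X = (CA0 - CA) / CA0
X = (8.8 - 4.1) / 8.8
X = 4.7 / 8.8
X = 0.5341


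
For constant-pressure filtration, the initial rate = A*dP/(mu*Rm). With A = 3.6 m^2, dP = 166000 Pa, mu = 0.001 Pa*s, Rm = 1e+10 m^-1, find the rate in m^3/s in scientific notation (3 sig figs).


rate = A * dP / (mu * Rm)
rate = 3.6 * 166000 / (0.001 * 1e+10)
rate = 597600.0 / 1.000e+07
rate = 5.98e-02 m^3/s


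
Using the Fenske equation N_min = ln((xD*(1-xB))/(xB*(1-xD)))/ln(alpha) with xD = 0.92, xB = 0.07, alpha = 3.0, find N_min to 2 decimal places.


N_min = ln((xD*(1-xB))/(xB*(1-xD))) / ln(alpha)
Numerator inside ln: 0.8556 / 0.0056 = 152.785714
ln(152.785714) = 5.029036
ln(alpha) = ln(3.0) = 1.098612
N_min = 5.029036 / 1.098612 = 4.58


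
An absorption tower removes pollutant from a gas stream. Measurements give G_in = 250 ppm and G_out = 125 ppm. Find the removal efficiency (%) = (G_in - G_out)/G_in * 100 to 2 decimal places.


Efficiency = (G_in - G_out) / G_in * 100%
Efficiency = (250 - 125) / 250 * 100
Efficiency = 125 / 250 * 100
Efficiency = 50.00%


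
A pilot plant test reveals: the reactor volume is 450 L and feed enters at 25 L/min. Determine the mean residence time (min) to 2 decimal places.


tau = V / v0
tau = 450 / 25
tau = 18.00 min


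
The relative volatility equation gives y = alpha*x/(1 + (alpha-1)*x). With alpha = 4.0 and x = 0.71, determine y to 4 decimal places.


y = alpha*x / (1 + (alpha-1)*x)
y = 4.0*0.71 / (1 + (4.0-1)*0.71)
y = 2.84 / (1 + 2.13)
y = 2.84 / 3.13
y = 0.9073


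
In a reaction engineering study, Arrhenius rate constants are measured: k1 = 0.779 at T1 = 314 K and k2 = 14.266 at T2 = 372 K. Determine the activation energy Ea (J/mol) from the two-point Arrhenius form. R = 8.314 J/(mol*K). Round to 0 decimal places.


Ea = R * ln(k2/k1) / (1/T1 - 1/T2)
ln(k2/k1) = ln(14.266/0.779) = 2.9076233
1/T1 - 1/T2 = 1/314 - 1/372 = 0.000496541333
Ea = 8.314 * 2.9076233 / 0.000496541333
Ea = 48685 J/mol


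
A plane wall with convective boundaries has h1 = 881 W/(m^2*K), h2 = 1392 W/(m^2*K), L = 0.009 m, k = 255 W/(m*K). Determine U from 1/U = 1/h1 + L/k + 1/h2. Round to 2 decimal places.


1/U = 1/h1 + L/k + 1/h2
1/U = 1/881 + 0.009/255 + 1/1392
1/U = 0.0011350738 + 3.52941e-05 + 0.0007183908
1/U = 0.0018887587
U = 529.45 W/(m^2*K)


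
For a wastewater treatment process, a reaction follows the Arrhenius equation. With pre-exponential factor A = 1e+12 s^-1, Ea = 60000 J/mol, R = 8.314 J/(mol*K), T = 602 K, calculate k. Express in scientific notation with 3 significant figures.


k = A * exp(-Ea/(R*T))
k = 1e+12 * exp(-60000 / (8.314 * 602))
k = 1e+12 * exp(-11.987945)
k = 6.22e+06


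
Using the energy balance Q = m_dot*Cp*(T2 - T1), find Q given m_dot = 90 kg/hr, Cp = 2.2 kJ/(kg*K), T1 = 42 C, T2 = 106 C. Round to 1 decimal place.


Q = m_dot * Cp * (T2 - T1)
Q = 90 * 2.2 * (106 - 42)
Q = 90 * 2.2 * 64
Q = 12672.0 kJ/hr


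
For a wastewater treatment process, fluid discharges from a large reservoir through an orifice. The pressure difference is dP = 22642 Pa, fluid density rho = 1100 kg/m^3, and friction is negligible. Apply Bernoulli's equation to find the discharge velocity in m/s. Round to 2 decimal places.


v = sqrt(2*dP/rho)
v = sqrt(2*22642/1100)
v = sqrt(41.167273)
v = 6.42 m/s


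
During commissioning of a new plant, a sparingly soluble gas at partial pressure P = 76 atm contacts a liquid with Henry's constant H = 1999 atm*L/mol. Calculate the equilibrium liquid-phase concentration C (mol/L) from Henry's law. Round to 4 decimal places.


C = P / H
C = 76 / 1999
C = 0.0380 mol/L


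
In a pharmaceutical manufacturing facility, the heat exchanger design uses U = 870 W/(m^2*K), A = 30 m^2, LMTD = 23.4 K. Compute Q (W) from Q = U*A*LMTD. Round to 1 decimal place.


Q = U * A * LMTD
Q = 870 * 30 * 23.4
Q = 610740.0 W


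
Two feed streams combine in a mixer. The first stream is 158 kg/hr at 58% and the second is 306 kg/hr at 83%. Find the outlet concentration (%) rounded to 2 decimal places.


Mass balance on solute: F1*x1 + F2*x2 = F3*x3
F3 = F1 + F2 = 158 + 306 = 464 kg/hr
x3 = (F1*x1 + F2*x2)/F3
x3 = (158*0.58 + 306*0.83) / 464
x3 = 74.49%


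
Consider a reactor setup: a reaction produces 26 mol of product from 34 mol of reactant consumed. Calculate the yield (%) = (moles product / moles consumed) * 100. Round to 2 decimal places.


Yield = (moles product / moles consumed) * 100%
Yield = (26 / 34) * 100
Yield = 0.7647 * 100
Yield = 76.47%


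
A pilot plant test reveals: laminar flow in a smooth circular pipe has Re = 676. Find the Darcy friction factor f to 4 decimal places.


f = 64 / Re
f = 64 / 676
f = 0.0947


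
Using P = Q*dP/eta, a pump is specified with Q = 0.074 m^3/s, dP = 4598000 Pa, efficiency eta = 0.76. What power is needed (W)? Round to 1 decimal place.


P = Q * dP / eta
P = 0.074 * 4598000 / 0.76
P = 340252.0 / 0.76
P = 447700.0 W


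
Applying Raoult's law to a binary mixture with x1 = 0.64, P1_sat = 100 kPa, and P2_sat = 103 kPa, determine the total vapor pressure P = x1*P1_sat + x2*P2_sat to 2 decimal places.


P = x1*P1_sat + x2*P2_sat
x2 = 1 - x1 = 1 - 0.64 = 0.36
P = 0.64*100 + 0.36*103
P = 64.0 + 37.08
P = 101.08 kPa


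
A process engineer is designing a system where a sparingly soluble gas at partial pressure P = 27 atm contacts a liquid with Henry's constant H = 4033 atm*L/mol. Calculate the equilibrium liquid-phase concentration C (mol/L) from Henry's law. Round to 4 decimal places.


C = P / H
C = 27 / 4033
C = 0.0067 mol/L


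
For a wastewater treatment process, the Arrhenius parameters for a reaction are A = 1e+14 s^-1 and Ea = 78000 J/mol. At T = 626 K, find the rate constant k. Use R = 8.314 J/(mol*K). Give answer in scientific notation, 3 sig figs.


k = A * exp(-Ea/(R*T))
k = 1e+14 * exp(-78000 / (8.314 * 626))
k = 1e+14 * exp(-14.986846)
k = 3.10e+07


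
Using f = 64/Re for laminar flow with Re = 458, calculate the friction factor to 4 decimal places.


f = 64 / Re
f = 64 / 458
f = 0.1397


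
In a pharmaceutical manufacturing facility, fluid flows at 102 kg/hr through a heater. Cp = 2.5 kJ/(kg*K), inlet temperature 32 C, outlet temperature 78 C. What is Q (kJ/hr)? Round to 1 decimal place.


Q = m_dot * Cp * (T2 - T1)
Q = 102 * 2.5 * (78 - 32)
Q = 102 * 2.5 * 46
Q = 11730.0 kJ/hr


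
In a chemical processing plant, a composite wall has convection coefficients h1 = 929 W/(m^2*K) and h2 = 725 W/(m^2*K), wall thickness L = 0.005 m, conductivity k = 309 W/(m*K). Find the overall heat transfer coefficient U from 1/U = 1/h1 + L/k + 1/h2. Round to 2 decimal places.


1/U = 1/h1 + L/k + 1/h2
1/U = 1/929 + 0.005/309 + 1/725
1/U = 0.0010764263 + 1.61812e-05 + 0.0013793103
1/U = 0.0024719178
U = 404.54 W/(m^2*K)


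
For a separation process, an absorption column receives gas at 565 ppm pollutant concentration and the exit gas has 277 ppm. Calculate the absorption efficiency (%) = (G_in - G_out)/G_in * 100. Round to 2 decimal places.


Efficiency = (G_in - G_out) / G_in * 100%
Efficiency = (565 - 277) / 565 * 100
Efficiency = 288 / 565 * 100
Efficiency = 50.97%


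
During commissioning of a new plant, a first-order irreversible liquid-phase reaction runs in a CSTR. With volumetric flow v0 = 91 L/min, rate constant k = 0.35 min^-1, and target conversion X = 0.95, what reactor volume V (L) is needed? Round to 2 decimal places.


V = v0 * X / (k * (1 - X))
V = 91 * 0.95 / (0.35 * (1 - 0.95))
V = 86.45 / (0.35 * 0.05)
V = 86.45 / 0.0175
V = 4940.00 L


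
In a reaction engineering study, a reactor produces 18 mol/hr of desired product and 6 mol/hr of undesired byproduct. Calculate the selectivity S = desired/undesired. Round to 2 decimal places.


S = desired product rate / undesired product rate
S = 18 / 6
S = 3.00


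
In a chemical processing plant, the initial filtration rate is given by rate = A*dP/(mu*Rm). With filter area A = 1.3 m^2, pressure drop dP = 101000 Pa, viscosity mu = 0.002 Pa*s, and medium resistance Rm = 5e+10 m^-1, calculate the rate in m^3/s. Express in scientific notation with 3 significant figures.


rate = A * dP / (mu * Rm)
rate = 1.3 * 101000 / (0.002 * 5e+10)
rate = 131300.0 / 1.000e+08
rate = 1.31e-03 m^3/s


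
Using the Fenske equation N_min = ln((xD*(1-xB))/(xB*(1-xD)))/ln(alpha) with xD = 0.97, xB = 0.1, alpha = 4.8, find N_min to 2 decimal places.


N_min = ln((xD*(1-xB))/(xB*(1-xD))) / ln(alpha)
Numerator inside ln: 0.873 / 0.003 = 291.0
ln(291.0) = 5.673323
ln(alpha) = ln(4.8) = 1.568616
N_min = 5.673323 / 1.568616 = 3.62


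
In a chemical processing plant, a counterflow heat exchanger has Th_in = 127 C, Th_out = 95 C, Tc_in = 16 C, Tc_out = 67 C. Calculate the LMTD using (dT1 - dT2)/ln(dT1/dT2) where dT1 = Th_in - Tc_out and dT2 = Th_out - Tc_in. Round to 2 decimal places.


dT1 = Th_in - Tc_out = 127 - 67 = 60
dT2 = Th_out - Tc_in = 95 - 16 = 79
LMTD = (dT1 - dT2) / ln(dT1/dT2)
LMTD = (60 - 79) / ln(60/79)
LMTD = 69.06 K


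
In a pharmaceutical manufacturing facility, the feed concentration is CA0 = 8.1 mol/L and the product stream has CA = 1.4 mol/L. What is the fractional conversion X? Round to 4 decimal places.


X = (CA0 - CA) / CA0
X = (8.1 - 1.4) / 8.1
X = 6.7 / 8.1
X = 0.8272


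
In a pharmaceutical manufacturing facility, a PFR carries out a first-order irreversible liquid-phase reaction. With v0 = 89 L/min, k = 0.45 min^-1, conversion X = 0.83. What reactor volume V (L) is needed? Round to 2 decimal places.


V = (v0/k) * ln(1/(1-X))
V = (89/0.45) * ln(1/(1-0.83))
V = 197.777778 * ln(5.882353)
V = 197.777778 * 1.771957
V = 350.45 L


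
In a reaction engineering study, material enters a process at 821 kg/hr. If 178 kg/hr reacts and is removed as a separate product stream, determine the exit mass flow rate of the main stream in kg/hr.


Steady-state mass balance on the main outlet: F_out = F_in - F_removed
F_out = 821 - 178
F_out = 643 kg/hr


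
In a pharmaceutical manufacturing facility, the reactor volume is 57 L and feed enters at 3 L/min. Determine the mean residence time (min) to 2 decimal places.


tau = V / v0
tau = 57 / 3
tau = 19.00 min


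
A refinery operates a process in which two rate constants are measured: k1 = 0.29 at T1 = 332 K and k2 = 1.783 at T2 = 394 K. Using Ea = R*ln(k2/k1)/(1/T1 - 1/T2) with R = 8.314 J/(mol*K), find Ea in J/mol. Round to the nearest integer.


Ea = R * ln(k2/k1) / (1/T1 - 1/T2)
ln(k2/k1) = ln(1.783/0.29) = 1.8161717
1/T1 - 1/T2 = 1/332 - 1/394 = 0.000473977127
Ea = 8.314 * 1.8161717 / 0.000473977127
Ea = 31857 J/mol


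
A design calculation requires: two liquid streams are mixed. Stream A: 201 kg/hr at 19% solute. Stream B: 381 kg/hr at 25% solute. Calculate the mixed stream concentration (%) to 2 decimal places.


Mass balance on solute: F1*x1 + F2*x2 = F3*x3
F3 = F1 + F2 = 201 + 381 = 582 kg/hr
x3 = (F1*x1 + F2*x2)/F3
x3 = (201*0.19 + 381*0.25) / 582
x3 = 22.93%


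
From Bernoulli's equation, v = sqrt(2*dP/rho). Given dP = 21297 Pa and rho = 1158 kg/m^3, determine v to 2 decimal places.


v = sqrt(2*dP/rho)
v = sqrt(2*21297/1158)
v = sqrt(36.782383)
v = 6.06 m/s


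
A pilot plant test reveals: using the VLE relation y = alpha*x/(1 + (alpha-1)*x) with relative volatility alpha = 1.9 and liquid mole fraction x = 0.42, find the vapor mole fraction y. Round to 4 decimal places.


y = alpha*x / (1 + (alpha-1)*x)
y = 1.9*0.42 / (1 + (1.9-1)*0.42)
y = 0.798 / (1 + 0.378)
y = 0.798 / 1.378
y = 0.5791


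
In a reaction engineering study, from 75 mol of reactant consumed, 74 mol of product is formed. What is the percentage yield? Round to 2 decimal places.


Yield = (moles product / moles consumed) * 100%
Yield = (74 / 75) * 100
Yield = 0.9867 * 100
Yield = 98.67%


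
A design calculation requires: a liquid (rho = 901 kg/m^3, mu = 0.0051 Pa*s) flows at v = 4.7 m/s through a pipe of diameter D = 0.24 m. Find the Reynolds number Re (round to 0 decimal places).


Re = rho * v * D / mu
Re = 901 * 4.7 * 0.24 / 0.0051
Re = 1016.328 / 0.0051
Re = 199280


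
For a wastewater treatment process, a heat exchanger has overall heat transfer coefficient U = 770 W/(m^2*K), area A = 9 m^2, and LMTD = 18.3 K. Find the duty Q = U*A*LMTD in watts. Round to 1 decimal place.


Q = U * A * LMTD
Q = 770 * 9 * 18.3
Q = 126819.0 W


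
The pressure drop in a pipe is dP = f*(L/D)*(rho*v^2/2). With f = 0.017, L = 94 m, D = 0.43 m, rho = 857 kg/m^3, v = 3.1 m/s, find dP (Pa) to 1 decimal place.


dP = f * (L/D) * (rho*v^2/2)
dP = 0.017 * (94/0.43) * (857*3.1^2/2)
L/D = 218.60465116
rho*v^2/2 = 857*9.61/2 = 4117.885
dP = 0.017 * 218.60465116 * 4117.885
dP = 15303.2 Pa


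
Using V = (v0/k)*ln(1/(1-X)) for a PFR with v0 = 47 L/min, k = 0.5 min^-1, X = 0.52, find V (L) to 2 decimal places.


V = (v0/k) * ln(1/(1-X))
V = (47/0.5) * ln(1/(1-0.52))
V = 94.0 * ln(2.083333)
V = 94.0 * 0.733969
V = 68.99 L


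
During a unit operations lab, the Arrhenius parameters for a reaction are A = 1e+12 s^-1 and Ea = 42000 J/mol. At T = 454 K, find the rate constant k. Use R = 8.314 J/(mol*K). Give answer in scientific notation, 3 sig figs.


k = A * exp(-Ea/(R*T))
k = 1e+12 * exp(-42000 / (8.314 * 454))
k = 1e+12 * exp(-11.127137)
k = 1.47e+07


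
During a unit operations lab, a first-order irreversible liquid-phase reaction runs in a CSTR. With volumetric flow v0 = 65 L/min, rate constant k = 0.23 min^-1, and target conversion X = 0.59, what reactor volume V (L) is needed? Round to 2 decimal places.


V = v0 * X / (k * (1 - X))
V = 65 * 0.59 / (0.23 * (1 - 0.59))
V = 38.35 / (0.23 * 0.41)
V = 38.35 / 0.0943
V = 406.68 L


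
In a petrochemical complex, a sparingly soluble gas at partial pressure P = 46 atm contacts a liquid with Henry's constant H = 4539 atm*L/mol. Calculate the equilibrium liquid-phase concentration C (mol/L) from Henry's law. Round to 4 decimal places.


C = P / H
C = 46 / 4539
C = 0.0101 mol/L


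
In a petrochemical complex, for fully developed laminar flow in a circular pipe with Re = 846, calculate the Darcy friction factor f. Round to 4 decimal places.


f = 64 / Re
f = 64 / 846
f = 0.0757


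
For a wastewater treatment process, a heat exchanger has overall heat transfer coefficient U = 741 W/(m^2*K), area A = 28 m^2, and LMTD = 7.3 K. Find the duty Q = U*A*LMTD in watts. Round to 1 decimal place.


Q = U * A * LMTD
Q = 741 * 28 * 7.3
Q = 151460.4 W


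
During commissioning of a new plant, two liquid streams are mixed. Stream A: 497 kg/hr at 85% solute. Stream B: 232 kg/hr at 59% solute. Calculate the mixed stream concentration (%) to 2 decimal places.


Mass balance on solute: F1*x1 + F2*x2 = F3*x3
F3 = F1 + F2 = 497 + 232 = 729 kg/hr
x3 = (F1*x1 + F2*x2)/F3
x3 = (497*0.85 + 232*0.59) / 729
x3 = 76.73%


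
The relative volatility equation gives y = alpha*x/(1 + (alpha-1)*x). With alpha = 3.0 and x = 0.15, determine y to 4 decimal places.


y = alpha*x / (1 + (alpha-1)*x)
y = 3.0*0.15 / (1 + (3.0-1)*0.15)
y = 0.45 / (1 + 0.3)
y = 0.45 / 1.3
y = 0.3462


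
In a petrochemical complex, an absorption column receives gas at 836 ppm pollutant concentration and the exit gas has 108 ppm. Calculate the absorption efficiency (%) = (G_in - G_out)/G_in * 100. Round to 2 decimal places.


Efficiency = (G_in - G_out) / G_in * 100%
Efficiency = (836 - 108) / 836 * 100
Efficiency = 728 / 836 * 100
Efficiency = 87.08%


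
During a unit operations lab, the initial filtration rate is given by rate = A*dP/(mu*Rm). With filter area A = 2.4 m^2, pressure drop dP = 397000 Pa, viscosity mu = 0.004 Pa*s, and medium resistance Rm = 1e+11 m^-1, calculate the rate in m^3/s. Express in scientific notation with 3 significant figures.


rate = A * dP / (mu * Rm)
rate = 2.4 * 397000 / (0.004 * 1e+11)
rate = 952800.0 / 4.000e+08
rate = 2.38e-03 m^3/s


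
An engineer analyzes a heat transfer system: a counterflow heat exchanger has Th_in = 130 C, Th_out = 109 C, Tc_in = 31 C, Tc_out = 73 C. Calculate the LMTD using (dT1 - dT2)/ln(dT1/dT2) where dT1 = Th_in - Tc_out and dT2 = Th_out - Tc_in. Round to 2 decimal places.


dT1 = Th_in - Tc_out = 130 - 73 = 57
dT2 = Th_out - Tc_in = 109 - 31 = 78
LMTD = (dT1 - dT2) / ln(dT1/dT2)
LMTD = (57 - 78) / ln(57/78)
LMTD = 66.95 K


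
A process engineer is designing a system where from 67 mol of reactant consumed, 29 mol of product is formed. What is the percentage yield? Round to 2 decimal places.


Yield = (moles product / moles consumed) * 100%
Yield = (29 / 67) * 100
Yield = 0.4328 * 100
Yield = 43.28%


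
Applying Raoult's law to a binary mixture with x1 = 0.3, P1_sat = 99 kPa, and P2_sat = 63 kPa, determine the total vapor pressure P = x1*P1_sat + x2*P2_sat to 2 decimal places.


P = x1*P1_sat + x2*P2_sat
x2 = 1 - x1 = 1 - 0.3 = 0.7
P = 0.3*99 + 0.7*63
P = 29.7 + 44.1
P = 73.80 kPa


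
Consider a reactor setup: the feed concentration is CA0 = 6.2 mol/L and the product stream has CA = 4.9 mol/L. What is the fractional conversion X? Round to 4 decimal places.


X = (CA0 - CA) / CA0
X = (6.2 - 4.9) / 6.2
X = 1.3 / 6.2
X = 0.2097


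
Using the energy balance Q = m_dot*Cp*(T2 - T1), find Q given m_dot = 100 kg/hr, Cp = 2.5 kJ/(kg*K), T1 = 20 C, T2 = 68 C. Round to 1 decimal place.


Q = m_dot * Cp * (T2 - T1)
Q = 100 * 2.5 * (68 - 20)
Q = 100 * 2.5 * 48
Q = 12000.0 kJ/hr


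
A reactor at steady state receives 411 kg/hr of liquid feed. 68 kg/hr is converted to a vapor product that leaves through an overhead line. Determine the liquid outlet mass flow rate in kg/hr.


Steady-state mass balance on the main outlet: F_out = F_in - F_removed
F_out = 411 - 68
F_out = 343 kg/hr


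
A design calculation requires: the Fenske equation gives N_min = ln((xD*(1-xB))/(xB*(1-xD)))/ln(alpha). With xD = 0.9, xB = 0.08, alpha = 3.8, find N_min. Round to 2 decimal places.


N_min = ln((xD*(1-xB))/(xB*(1-xD))) / ln(alpha)
Numerator inside ln: 0.828 / 0.008 = 103.5
ln(103.5) = 4.639572
ln(alpha) = ln(3.8) = 1.335001
N_min = 4.639572 / 1.335001 = 3.48


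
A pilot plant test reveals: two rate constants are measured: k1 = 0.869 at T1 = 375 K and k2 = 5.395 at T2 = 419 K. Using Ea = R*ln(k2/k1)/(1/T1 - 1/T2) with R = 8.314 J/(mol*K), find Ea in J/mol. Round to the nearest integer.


Ea = R * ln(k2/k1) / (1/T1 - 1/T2)
ln(k2/k1) = ln(5.395/0.869) = 1.8258848
1/T1 - 1/T2 = 1/375 - 1/419 = 0.000280031822
Ea = 8.314 * 1.8258848 / 0.000280031822
Ea = 54210 J/mol


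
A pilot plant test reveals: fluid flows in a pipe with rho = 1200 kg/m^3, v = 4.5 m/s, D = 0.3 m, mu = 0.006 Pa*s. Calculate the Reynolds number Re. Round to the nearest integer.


Re = rho * v * D / mu
Re = 1200 * 4.5 * 0.3 / 0.006
Re = 1620.0 / 0.006
Re = 270000


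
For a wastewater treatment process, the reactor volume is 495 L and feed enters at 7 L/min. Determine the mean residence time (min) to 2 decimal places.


tau = V / v0
tau = 495 / 7
tau = 70.71 min


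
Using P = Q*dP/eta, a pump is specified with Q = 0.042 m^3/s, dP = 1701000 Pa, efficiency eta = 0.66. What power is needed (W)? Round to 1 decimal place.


P = Q * dP / eta
P = 0.042 * 1701000 / 0.66
P = 71442.0 / 0.66
P = 108245.5 W


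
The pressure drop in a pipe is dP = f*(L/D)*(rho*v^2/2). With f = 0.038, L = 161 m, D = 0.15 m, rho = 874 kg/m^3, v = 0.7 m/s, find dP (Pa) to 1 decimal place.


dP = f * (L/D) * (rho*v^2/2)
dP = 0.038 * (161/0.15) * (874*0.7^2/2)
L/D = 1073.33333333
rho*v^2/2 = 874*0.49/2 = 214.13
dP = 0.038 * 1073.33333333 * 214.13
dP = 8733.6 Pa


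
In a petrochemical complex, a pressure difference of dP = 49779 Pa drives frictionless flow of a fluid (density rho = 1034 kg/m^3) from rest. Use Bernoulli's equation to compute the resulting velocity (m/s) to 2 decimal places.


v = sqrt(2*dP/rho)
v = sqrt(2*49779/1034)
v = sqrt(96.284333)
v = 9.81 m/s


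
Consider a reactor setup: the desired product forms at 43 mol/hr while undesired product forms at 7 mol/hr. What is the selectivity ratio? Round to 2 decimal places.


S = desired product rate / undesired product rate
S = 43 / 7
S = 6.14


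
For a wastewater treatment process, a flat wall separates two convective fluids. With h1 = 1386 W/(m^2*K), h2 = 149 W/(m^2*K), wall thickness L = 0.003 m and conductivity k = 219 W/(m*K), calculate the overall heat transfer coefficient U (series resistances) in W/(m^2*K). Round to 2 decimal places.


1/U = 1/h1 + L/k + 1/h2
1/U = 1/1386 + 0.003/219 + 1/149
1/U = 0.0007215007 + 1.36986e-05 + 0.0067114094
1/U = 0.0074466087
U = 134.29 W/(m^2*K)


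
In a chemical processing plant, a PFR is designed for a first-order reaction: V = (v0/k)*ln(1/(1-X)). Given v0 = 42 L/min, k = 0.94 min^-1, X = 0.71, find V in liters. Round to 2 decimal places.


V = (v0/k) * ln(1/(1-X))
V = (42/0.94) * ln(1/(1-0.71))
V = 44.680851 * ln(3.448276)
V = 44.680851 * 1.237874
V = 55.31 L


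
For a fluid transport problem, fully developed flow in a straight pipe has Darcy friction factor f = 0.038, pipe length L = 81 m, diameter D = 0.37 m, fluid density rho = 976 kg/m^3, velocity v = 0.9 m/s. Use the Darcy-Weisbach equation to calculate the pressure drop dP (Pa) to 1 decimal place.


dP = f * (L/D) * (rho*v^2/2)
dP = 0.038 * (81/0.37) * (976*0.9^2/2)
L/D = 218.91891892
rho*v^2/2 = 976*0.81/2 = 395.28
dP = 0.038 * 218.91891892 * 395.28
dP = 3288.3 Pa


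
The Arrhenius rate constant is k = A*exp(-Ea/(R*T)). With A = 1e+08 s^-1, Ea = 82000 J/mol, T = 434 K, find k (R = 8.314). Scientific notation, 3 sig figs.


k = A * exp(-Ea/(R*T))
k = 1e+08 * exp(-82000 / (8.314 * 434))
k = 1e+08 * exp(-22.725534)
k = 1.35e-02


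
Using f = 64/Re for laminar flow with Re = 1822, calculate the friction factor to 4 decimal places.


f = 64 / Re
f = 64 / 1822
f = 0.0351


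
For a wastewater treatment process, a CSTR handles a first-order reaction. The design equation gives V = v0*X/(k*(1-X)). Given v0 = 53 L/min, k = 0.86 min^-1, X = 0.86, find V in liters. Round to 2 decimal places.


V = v0 * X / (k * (1 - X))
V = 53 * 0.86 / (0.86 * (1 - 0.86))
V = 45.58 / (0.86 * 0.14)
V = 45.58 / 0.1204
V = 378.57 L


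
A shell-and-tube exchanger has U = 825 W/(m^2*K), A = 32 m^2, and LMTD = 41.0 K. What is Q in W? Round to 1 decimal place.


Q = U * A * LMTD
Q = 825 * 32 * 41.0
Q = 1082400.0 W


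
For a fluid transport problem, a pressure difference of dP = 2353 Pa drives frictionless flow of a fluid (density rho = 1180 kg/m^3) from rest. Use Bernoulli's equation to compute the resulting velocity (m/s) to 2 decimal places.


v = sqrt(2*dP/rho)
v = sqrt(2*2353/1180)
v = sqrt(3.988136)
v = 2.00 m/s


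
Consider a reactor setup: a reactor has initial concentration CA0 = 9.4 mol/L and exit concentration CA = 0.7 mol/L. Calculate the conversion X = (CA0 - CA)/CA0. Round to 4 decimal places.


X = (CA0 - CA) / CA0
X = (9.4 - 0.7) / 9.4
X = 8.7 / 9.4
X = 0.9255


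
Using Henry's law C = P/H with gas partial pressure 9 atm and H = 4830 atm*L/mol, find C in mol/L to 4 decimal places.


C = P / H
C = 9 / 4830
C = 0.0019 mol/L


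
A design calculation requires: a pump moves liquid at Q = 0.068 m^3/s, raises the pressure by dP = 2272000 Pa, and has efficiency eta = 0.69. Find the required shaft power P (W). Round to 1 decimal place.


P = Q * dP / eta
P = 0.068 * 2272000 / 0.69
P = 154496.0 / 0.69
P = 223907.2 W


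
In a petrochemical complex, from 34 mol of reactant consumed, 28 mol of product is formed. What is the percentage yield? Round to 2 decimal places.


Yield = (moles product / moles consumed) * 100%
Yield = (28 / 34) * 100
Yield = 0.8235 * 100
Yield = 82.35%


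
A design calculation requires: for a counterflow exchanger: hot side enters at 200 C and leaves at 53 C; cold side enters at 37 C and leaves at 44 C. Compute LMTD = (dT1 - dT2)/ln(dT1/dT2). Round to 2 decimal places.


dT1 = Th_in - Tc_out = 200 - 44 = 156
dT2 = Th_out - Tc_in = 53 - 37 = 16
LMTD = (dT1 - dT2) / ln(dT1/dT2)
LMTD = (156 - 16) / ln(156/16)
LMTD = 61.48 K


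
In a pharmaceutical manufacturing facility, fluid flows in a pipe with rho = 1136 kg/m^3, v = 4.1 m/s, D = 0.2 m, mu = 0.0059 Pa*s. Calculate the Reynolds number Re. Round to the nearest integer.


Re = rho * v * D / mu
Re = 1136 * 4.1 * 0.2 / 0.0059
Re = 931.52 / 0.0059
Re = 157885


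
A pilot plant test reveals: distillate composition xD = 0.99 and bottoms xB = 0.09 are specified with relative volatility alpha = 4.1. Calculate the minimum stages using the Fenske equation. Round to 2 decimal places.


N_min = ln((xD*(1-xB))/(xB*(1-xD))) / ln(alpha)
Numerator inside ln: 0.9009 / 0.0009 = 1001.0
ln(1001.0) = 6.908755
ln(alpha) = ln(4.1) = 1.410987
N_min = 6.908755 / 1.410987 = 4.90


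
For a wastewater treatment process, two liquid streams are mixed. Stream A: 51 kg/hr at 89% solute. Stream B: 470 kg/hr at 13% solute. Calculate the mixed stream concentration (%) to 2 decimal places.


Mass balance on solute: F1*x1 + F2*x2 = F3*x3
F3 = F1 + F2 = 51 + 470 = 521 kg/hr
x3 = (F1*x1 + F2*x2)/F3
x3 = (51*0.89 + 470*0.13) / 521
x3 = 20.44%


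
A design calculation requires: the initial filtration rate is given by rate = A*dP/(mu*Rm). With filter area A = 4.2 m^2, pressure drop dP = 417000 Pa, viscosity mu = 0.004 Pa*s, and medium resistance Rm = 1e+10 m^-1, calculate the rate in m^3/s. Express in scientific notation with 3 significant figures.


rate = A * dP / (mu * Rm)
rate = 4.2 * 417000 / (0.004 * 1e+10)
rate = 1751400.0 / 4.000e+07
rate = 4.38e-02 m^3/s


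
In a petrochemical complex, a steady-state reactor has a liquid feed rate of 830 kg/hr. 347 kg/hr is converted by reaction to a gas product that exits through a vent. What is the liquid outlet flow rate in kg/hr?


Steady-state mass balance on the main outlet: F_out = F_in - F_removed
F_out = 830 - 347
F_out = 483 kg/hr
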